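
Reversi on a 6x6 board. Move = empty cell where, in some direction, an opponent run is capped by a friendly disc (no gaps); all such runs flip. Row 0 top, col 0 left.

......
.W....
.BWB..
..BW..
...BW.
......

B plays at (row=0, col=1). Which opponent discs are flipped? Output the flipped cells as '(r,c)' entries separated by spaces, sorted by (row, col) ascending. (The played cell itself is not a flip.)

Answer: (1,1)

Derivation:
Dir NW: edge -> no flip
Dir N: edge -> no flip
Dir NE: edge -> no flip
Dir W: first cell '.' (not opp) -> no flip
Dir E: first cell '.' (not opp) -> no flip
Dir SW: first cell '.' (not opp) -> no flip
Dir S: opp run (1,1) capped by B -> flip
Dir SE: first cell '.' (not opp) -> no flip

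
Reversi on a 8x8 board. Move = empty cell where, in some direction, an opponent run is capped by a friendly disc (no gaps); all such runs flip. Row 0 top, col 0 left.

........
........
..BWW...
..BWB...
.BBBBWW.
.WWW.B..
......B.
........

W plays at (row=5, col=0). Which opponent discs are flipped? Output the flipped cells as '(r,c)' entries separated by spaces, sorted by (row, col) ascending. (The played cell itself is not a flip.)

Answer: (3,2) (4,1)

Derivation:
Dir NW: edge -> no flip
Dir N: first cell '.' (not opp) -> no flip
Dir NE: opp run (4,1) (3,2) capped by W -> flip
Dir W: edge -> no flip
Dir E: first cell 'W' (not opp) -> no flip
Dir SW: edge -> no flip
Dir S: first cell '.' (not opp) -> no flip
Dir SE: first cell '.' (not opp) -> no flip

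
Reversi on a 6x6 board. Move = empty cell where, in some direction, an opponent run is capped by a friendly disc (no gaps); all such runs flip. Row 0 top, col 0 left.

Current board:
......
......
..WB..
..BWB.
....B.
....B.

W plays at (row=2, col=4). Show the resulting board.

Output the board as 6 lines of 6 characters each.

Answer: ......
......
..WWW.
..BWB.
....B.
....B.

Derivation:
Place W at (2,4); scan 8 dirs for brackets.
Dir NW: first cell '.' (not opp) -> no flip
Dir N: first cell '.' (not opp) -> no flip
Dir NE: first cell '.' (not opp) -> no flip
Dir W: opp run (2,3) capped by W -> flip
Dir E: first cell '.' (not opp) -> no flip
Dir SW: first cell 'W' (not opp) -> no flip
Dir S: opp run (3,4) (4,4) (5,4), next=edge -> no flip
Dir SE: first cell '.' (not opp) -> no flip
All flips: (2,3)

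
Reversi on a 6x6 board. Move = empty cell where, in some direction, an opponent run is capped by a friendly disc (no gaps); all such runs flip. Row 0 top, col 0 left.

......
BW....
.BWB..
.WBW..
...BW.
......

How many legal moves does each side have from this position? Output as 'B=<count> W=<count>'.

-- B to move --
(0,0): no bracket -> illegal
(0,1): flips 1 -> legal
(0,2): no bracket -> illegal
(1,2): flips 2 -> legal
(1,3): no bracket -> illegal
(2,0): no bracket -> illegal
(2,4): no bracket -> illegal
(3,0): flips 1 -> legal
(3,4): flips 1 -> legal
(3,5): no bracket -> illegal
(4,0): no bracket -> illegal
(4,1): flips 1 -> legal
(4,2): no bracket -> illegal
(4,5): flips 1 -> legal
(5,3): no bracket -> illegal
(5,4): no bracket -> illegal
(5,5): no bracket -> illegal
B mobility = 6
-- W to move --
(0,0): no bracket -> illegal
(0,1): no bracket -> illegal
(1,2): no bracket -> illegal
(1,3): flips 1 -> legal
(1,4): no bracket -> illegal
(2,0): flips 1 -> legal
(2,4): flips 1 -> legal
(3,0): no bracket -> illegal
(3,4): no bracket -> illegal
(4,1): no bracket -> illegal
(4,2): flips 2 -> legal
(5,2): no bracket -> illegal
(5,3): flips 1 -> legal
(5,4): no bracket -> illegal
W mobility = 5

Answer: B=6 W=5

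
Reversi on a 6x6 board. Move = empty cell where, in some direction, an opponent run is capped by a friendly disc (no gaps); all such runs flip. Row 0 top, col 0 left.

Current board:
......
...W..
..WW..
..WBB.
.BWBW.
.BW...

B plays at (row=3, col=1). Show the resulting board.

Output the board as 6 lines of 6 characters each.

Place B at (3,1); scan 8 dirs for brackets.
Dir NW: first cell '.' (not opp) -> no flip
Dir N: first cell '.' (not opp) -> no flip
Dir NE: opp run (2,2) (1,3), next='.' -> no flip
Dir W: first cell '.' (not opp) -> no flip
Dir E: opp run (3,2) capped by B -> flip
Dir SW: first cell '.' (not opp) -> no flip
Dir S: first cell 'B' (not opp) -> no flip
Dir SE: opp run (4,2), next='.' -> no flip
All flips: (3,2)

Answer: ......
...W..
..WW..
.BBBB.
.BWBW.
.BW...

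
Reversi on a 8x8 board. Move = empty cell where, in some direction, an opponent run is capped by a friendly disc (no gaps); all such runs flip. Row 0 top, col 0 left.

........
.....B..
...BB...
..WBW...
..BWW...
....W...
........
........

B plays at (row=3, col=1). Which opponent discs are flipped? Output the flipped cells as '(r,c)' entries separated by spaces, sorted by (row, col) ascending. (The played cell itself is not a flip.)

Dir NW: first cell '.' (not opp) -> no flip
Dir N: first cell '.' (not opp) -> no flip
Dir NE: first cell '.' (not opp) -> no flip
Dir W: first cell '.' (not opp) -> no flip
Dir E: opp run (3,2) capped by B -> flip
Dir SW: first cell '.' (not opp) -> no flip
Dir S: first cell '.' (not opp) -> no flip
Dir SE: first cell 'B' (not opp) -> no flip

Answer: (3,2)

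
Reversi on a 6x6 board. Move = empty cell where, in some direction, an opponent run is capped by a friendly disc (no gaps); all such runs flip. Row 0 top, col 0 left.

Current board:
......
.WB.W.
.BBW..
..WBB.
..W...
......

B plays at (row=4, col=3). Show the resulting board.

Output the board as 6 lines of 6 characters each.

Place B at (4,3); scan 8 dirs for brackets.
Dir NW: opp run (3,2) capped by B -> flip
Dir N: first cell 'B' (not opp) -> no flip
Dir NE: first cell 'B' (not opp) -> no flip
Dir W: opp run (4,2), next='.' -> no flip
Dir E: first cell '.' (not opp) -> no flip
Dir SW: first cell '.' (not opp) -> no flip
Dir S: first cell '.' (not opp) -> no flip
Dir SE: first cell '.' (not opp) -> no flip
All flips: (3,2)

Answer: ......
.WB.W.
.BBW..
..BBB.
..WB..
......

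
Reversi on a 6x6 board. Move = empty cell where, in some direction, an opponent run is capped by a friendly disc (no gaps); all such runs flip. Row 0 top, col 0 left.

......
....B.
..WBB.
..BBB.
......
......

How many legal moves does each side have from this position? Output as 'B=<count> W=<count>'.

Answer: B=3 W=3

Derivation:
-- B to move --
(1,1): flips 1 -> legal
(1,2): flips 1 -> legal
(1,3): no bracket -> illegal
(2,1): flips 1 -> legal
(3,1): no bracket -> illegal
B mobility = 3
-- W to move --
(0,3): no bracket -> illegal
(0,4): no bracket -> illegal
(0,5): no bracket -> illegal
(1,2): no bracket -> illegal
(1,3): no bracket -> illegal
(1,5): no bracket -> illegal
(2,1): no bracket -> illegal
(2,5): flips 2 -> legal
(3,1): no bracket -> illegal
(3,5): no bracket -> illegal
(4,1): no bracket -> illegal
(4,2): flips 1 -> legal
(4,3): no bracket -> illegal
(4,4): flips 1 -> legal
(4,5): no bracket -> illegal
W mobility = 3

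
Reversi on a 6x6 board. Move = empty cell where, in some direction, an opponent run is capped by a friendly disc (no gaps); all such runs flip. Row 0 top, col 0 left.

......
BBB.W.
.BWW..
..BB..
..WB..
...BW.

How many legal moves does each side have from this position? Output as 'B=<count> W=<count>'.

-- B to move --
(0,3): no bracket -> illegal
(0,4): no bracket -> illegal
(0,5): flips 2 -> legal
(1,3): flips 1 -> legal
(1,5): no bracket -> illegal
(2,4): flips 2 -> legal
(2,5): no bracket -> illegal
(3,1): flips 1 -> legal
(3,4): flips 1 -> legal
(4,1): flips 1 -> legal
(4,4): no bracket -> illegal
(4,5): no bracket -> illegal
(5,1): flips 1 -> legal
(5,2): flips 1 -> legal
(5,5): flips 1 -> legal
B mobility = 9
-- W to move --
(0,0): flips 1 -> legal
(0,1): flips 1 -> legal
(0,2): flips 1 -> legal
(0,3): no bracket -> illegal
(1,3): no bracket -> illegal
(2,0): flips 1 -> legal
(2,4): flips 1 -> legal
(3,0): no bracket -> illegal
(3,1): no bracket -> illegal
(3,4): no bracket -> illegal
(4,1): flips 1 -> legal
(4,4): flips 2 -> legal
(5,2): flips 1 -> legal
W mobility = 8

Answer: B=9 W=8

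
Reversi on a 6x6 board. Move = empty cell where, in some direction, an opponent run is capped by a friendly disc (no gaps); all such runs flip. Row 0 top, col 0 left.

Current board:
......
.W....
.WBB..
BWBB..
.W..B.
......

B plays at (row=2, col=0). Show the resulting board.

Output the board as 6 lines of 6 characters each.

Answer: ......
.W....
BBBB..
BWBB..
.W..B.
......

Derivation:
Place B at (2,0); scan 8 dirs for brackets.
Dir NW: edge -> no flip
Dir N: first cell '.' (not opp) -> no flip
Dir NE: opp run (1,1), next='.' -> no flip
Dir W: edge -> no flip
Dir E: opp run (2,1) capped by B -> flip
Dir SW: edge -> no flip
Dir S: first cell 'B' (not opp) -> no flip
Dir SE: opp run (3,1), next='.' -> no flip
All flips: (2,1)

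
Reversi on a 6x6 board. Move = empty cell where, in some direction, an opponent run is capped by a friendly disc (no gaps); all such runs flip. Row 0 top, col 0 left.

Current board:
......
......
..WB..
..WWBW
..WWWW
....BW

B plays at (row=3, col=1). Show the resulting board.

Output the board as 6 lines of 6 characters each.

Answer: ......
......
..WB..
.BBBBW
..WWWW
....BW

Derivation:
Place B at (3,1); scan 8 dirs for brackets.
Dir NW: first cell '.' (not opp) -> no flip
Dir N: first cell '.' (not opp) -> no flip
Dir NE: opp run (2,2), next='.' -> no flip
Dir W: first cell '.' (not opp) -> no flip
Dir E: opp run (3,2) (3,3) capped by B -> flip
Dir SW: first cell '.' (not opp) -> no flip
Dir S: first cell '.' (not opp) -> no flip
Dir SE: opp run (4,2), next='.' -> no flip
All flips: (3,2) (3,3)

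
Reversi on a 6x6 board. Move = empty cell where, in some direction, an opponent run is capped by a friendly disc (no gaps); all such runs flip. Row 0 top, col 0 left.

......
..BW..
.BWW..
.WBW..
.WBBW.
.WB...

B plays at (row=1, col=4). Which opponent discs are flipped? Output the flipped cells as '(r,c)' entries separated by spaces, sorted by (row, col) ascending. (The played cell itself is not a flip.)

Dir NW: first cell '.' (not opp) -> no flip
Dir N: first cell '.' (not opp) -> no flip
Dir NE: first cell '.' (not opp) -> no flip
Dir W: opp run (1,3) capped by B -> flip
Dir E: first cell '.' (not opp) -> no flip
Dir SW: opp run (2,3) capped by B -> flip
Dir S: first cell '.' (not opp) -> no flip
Dir SE: first cell '.' (not opp) -> no flip

Answer: (1,3) (2,3)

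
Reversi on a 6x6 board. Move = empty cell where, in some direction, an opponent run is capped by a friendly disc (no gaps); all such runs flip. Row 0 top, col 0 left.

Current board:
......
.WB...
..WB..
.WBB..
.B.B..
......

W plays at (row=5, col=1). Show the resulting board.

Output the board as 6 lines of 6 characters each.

Place W at (5,1); scan 8 dirs for brackets.
Dir NW: first cell '.' (not opp) -> no flip
Dir N: opp run (4,1) capped by W -> flip
Dir NE: first cell '.' (not opp) -> no flip
Dir W: first cell '.' (not opp) -> no flip
Dir E: first cell '.' (not opp) -> no flip
Dir SW: edge -> no flip
Dir S: edge -> no flip
Dir SE: edge -> no flip
All flips: (4,1)

Answer: ......
.WB...
..WB..
.WBB..
.W.B..
.W....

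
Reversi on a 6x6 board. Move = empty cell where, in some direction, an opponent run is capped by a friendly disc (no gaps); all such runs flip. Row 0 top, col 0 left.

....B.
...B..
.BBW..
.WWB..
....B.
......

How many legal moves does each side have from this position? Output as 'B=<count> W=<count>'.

-- B to move --
(1,2): no bracket -> illegal
(1,4): no bracket -> illegal
(2,0): no bracket -> illegal
(2,4): flips 1 -> legal
(3,0): flips 2 -> legal
(3,4): no bracket -> illegal
(4,0): flips 1 -> legal
(4,1): flips 1 -> legal
(4,2): flips 1 -> legal
(4,3): flips 1 -> legal
B mobility = 6
-- W to move --
(0,2): no bracket -> illegal
(0,3): flips 1 -> legal
(0,5): no bracket -> illegal
(1,0): flips 1 -> legal
(1,1): flips 1 -> legal
(1,2): flips 1 -> legal
(1,4): no bracket -> illegal
(1,5): no bracket -> illegal
(2,0): flips 2 -> legal
(2,4): no bracket -> illegal
(3,0): no bracket -> illegal
(3,4): flips 1 -> legal
(3,5): no bracket -> illegal
(4,2): no bracket -> illegal
(4,3): flips 1 -> legal
(4,5): no bracket -> illegal
(5,3): no bracket -> illegal
(5,4): no bracket -> illegal
(5,5): no bracket -> illegal
W mobility = 7

Answer: B=6 W=7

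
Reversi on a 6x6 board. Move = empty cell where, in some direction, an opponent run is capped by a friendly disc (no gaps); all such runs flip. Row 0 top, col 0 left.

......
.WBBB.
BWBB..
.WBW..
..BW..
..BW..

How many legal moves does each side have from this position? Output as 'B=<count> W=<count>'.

-- B to move --
(0,0): flips 1 -> legal
(0,1): no bracket -> illegal
(0,2): flips 1 -> legal
(1,0): flips 2 -> legal
(2,4): flips 1 -> legal
(3,0): flips 2 -> legal
(3,4): flips 2 -> legal
(4,0): flips 1 -> legal
(4,1): no bracket -> illegal
(4,4): flips 2 -> legal
(5,4): flips 2 -> legal
B mobility = 9
-- W to move --
(0,1): no bracket -> illegal
(0,2): no bracket -> illegal
(0,3): flips 3 -> legal
(0,4): flips 2 -> legal
(0,5): no bracket -> illegal
(1,0): no bracket -> illegal
(1,5): flips 3 -> legal
(2,4): flips 2 -> legal
(2,5): no bracket -> illegal
(3,0): no bracket -> illegal
(3,4): no bracket -> illegal
(4,1): flips 1 -> legal
(5,1): flips 2 -> legal
W mobility = 6

Answer: B=9 W=6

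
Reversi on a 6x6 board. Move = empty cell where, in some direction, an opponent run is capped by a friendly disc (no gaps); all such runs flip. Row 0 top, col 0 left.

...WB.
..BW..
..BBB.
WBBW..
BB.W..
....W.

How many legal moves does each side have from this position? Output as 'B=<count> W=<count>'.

-- B to move --
(0,2): flips 2 -> legal
(1,4): flips 1 -> legal
(2,0): flips 1 -> legal
(2,1): no bracket -> illegal
(3,4): flips 1 -> legal
(4,2): flips 1 -> legal
(4,4): flips 1 -> legal
(4,5): no bracket -> illegal
(5,2): no bracket -> illegal
(5,3): flips 2 -> legal
(5,5): no bracket -> illegal
B mobility = 7
-- W to move --
(0,1): no bracket -> illegal
(0,2): no bracket -> illegal
(0,5): flips 1 -> legal
(1,1): flips 2 -> legal
(1,4): no bracket -> illegal
(1,5): flips 1 -> legal
(2,0): no bracket -> illegal
(2,1): flips 2 -> legal
(2,5): no bracket -> illegal
(3,4): no bracket -> illegal
(3,5): flips 1 -> legal
(4,2): no bracket -> illegal
(5,0): flips 1 -> legal
(5,1): no bracket -> illegal
(5,2): flips 1 -> legal
W mobility = 7

Answer: B=7 W=7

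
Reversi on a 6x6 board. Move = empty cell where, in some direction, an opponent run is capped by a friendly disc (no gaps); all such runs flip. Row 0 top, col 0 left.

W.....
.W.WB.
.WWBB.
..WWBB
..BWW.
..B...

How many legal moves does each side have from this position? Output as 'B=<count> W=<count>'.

-- B to move --
(0,1): no bracket -> illegal
(0,2): flips 1 -> legal
(0,3): flips 1 -> legal
(0,4): no bracket -> illegal
(1,0): no bracket -> illegal
(1,2): flips 3 -> legal
(2,0): flips 2 -> legal
(3,0): no bracket -> illegal
(3,1): flips 2 -> legal
(4,1): flips 1 -> legal
(4,5): flips 2 -> legal
(5,3): flips 3 -> legal
(5,4): flips 1 -> legal
(5,5): no bracket -> illegal
B mobility = 9
-- W to move --
(0,3): no bracket -> illegal
(0,4): flips 3 -> legal
(0,5): flips 2 -> legal
(1,2): no bracket -> illegal
(1,5): flips 2 -> legal
(2,5): flips 3 -> legal
(3,1): no bracket -> illegal
(4,1): flips 1 -> legal
(4,5): no bracket -> illegal
(5,1): flips 1 -> legal
(5,3): no bracket -> illegal
W mobility = 6

Answer: B=9 W=6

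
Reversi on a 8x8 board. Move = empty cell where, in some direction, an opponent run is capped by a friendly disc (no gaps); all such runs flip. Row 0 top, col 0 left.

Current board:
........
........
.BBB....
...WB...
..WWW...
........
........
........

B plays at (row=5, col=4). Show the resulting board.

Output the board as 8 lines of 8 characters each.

Place B at (5,4); scan 8 dirs for brackets.
Dir NW: opp run (4,3), next='.' -> no flip
Dir N: opp run (4,4) capped by B -> flip
Dir NE: first cell '.' (not opp) -> no flip
Dir W: first cell '.' (not opp) -> no flip
Dir E: first cell '.' (not opp) -> no flip
Dir SW: first cell '.' (not opp) -> no flip
Dir S: first cell '.' (not opp) -> no flip
Dir SE: first cell '.' (not opp) -> no flip
All flips: (4,4)

Answer: ........
........
.BBB....
...WB...
..WWB...
....B...
........
........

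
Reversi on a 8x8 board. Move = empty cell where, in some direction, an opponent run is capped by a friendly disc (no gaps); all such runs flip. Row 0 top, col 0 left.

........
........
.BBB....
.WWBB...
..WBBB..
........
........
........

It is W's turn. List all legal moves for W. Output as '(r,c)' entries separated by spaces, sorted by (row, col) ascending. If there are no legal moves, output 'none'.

Answer: (1,0) (1,1) (1,2) (1,3) (1,4) (2,4) (3,5) (4,6) (5,4)

Derivation:
(1,0): flips 1 -> legal
(1,1): flips 1 -> legal
(1,2): flips 1 -> legal
(1,3): flips 1 -> legal
(1,4): flips 1 -> legal
(2,0): no bracket -> illegal
(2,4): flips 1 -> legal
(2,5): no bracket -> illegal
(3,0): no bracket -> illegal
(3,5): flips 2 -> legal
(3,6): no bracket -> illegal
(4,6): flips 3 -> legal
(5,2): no bracket -> illegal
(5,3): no bracket -> illegal
(5,4): flips 1 -> legal
(5,5): no bracket -> illegal
(5,6): no bracket -> illegal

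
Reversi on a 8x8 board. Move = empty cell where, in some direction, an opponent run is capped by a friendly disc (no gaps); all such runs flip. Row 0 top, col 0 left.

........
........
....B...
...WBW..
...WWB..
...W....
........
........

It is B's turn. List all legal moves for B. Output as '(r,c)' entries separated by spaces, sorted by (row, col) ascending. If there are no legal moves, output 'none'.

(2,2): no bracket -> illegal
(2,3): no bracket -> illegal
(2,5): flips 1 -> legal
(2,6): no bracket -> illegal
(3,2): flips 1 -> legal
(3,6): flips 1 -> legal
(4,2): flips 3 -> legal
(4,6): flips 1 -> legal
(5,2): flips 1 -> legal
(5,4): flips 1 -> legal
(5,5): no bracket -> illegal
(6,2): no bracket -> illegal
(6,3): no bracket -> illegal
(6,4): no bracket -> illegal

Answer: (2,5) (3,2) (3,6) (4,2) (4,6) (5,2) (5,4)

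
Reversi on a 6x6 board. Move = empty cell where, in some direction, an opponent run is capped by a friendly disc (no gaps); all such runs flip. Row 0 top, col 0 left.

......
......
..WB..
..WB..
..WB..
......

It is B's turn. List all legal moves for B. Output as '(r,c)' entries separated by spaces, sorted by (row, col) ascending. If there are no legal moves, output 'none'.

(1,1): flips 1 -> legal
(1,2): no bracket -> illegal
(1,3): no bracket -> illegal
(2,1): flips 2 -> legal
(3,1): flips 1 -> legal
(4,1): flips 2 -> legal
(5,1): flips 1 -> legal
(5,2): no bracket -> illegal
(5,3): no bracket -> illegal

Answer: (1,1) (2,1) (3,1) (4,1) (5,1)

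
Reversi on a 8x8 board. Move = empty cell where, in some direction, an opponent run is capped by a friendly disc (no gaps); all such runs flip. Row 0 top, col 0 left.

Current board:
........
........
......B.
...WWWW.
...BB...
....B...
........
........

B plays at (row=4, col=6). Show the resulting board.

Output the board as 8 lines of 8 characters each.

Place B at (4,6); scan 8 dirs for brackets.
Dir NW: opp run (3,5), next='.' -> no flip
Dir N: opp run (3,6) capped by B -> flip
Dir NE: first cell '.' (not opp) -> no flip
Dir W: first cell '.' (not opp) -> no flip
Dir E: first cell '.' (not opp) -> no flip
Dir SW: first cell '.' (not opp) -> no flip
Dir S: first cell '.' (not opp) -> no flip
Dir SE: first cell '.' (not opp) -> no flip
All flips: (3,6)

Answer: ........
........
......B.
...WWWB.
...BB.B.
....B...
........
........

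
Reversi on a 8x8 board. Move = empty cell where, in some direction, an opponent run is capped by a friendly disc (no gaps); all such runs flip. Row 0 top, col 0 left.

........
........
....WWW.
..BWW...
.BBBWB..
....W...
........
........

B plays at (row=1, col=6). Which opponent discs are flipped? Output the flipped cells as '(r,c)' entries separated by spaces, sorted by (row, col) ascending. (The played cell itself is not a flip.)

Answer: (2,5) (3,4)

Derivation:
Dir NW: first cell '.' (not opp) -> no flip
Dir N: first cell '.' (not opp) -> no flip
Dir NE: first cell '.' (not opp) -> no flip
Dir W: first cell '.' (not opp) -> no flip
Dir E: first cell '.' (not opp) -> no flip
Dir SW: opp run (2,5) (3,4) capped by B -> flip
Dir S: opp run (2,6), next='.' -> no flip
Dir SE: first cell '.' (not opp) -> no flip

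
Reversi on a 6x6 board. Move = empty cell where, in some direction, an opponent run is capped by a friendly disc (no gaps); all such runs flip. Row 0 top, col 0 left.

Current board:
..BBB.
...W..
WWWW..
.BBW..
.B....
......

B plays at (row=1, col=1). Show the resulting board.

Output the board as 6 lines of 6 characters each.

Answer: ..BBB.
.B.W..
WBWW..
.BBW..
.B....
......

Derivation:
Place B at (1,1); scan 8 dirs for brackets.
Dir NW: first cell '.' (not opp) -> no flip
Dir N: first cell '.' (not opp) -> no flip
Dir NE: first cell 'B' (not opp) -> no flip
Dir W: first cell '.' (not opp) -> no flip
Dir E: first cell '.' (not opp) -> no flip
Dir SW: opp run (2,0), next=edge -> no flip
Dir S: opp run (2,1) capped by B -> flip
Dir SE: opp run (2,2) (3,3), next='.' -> no flip
All flips: (2,1)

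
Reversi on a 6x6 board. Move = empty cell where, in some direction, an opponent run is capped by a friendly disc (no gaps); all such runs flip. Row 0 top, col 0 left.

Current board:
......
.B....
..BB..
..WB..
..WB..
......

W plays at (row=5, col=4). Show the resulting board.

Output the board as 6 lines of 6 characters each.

Place W at (5,4); scan 8 dirs for brackets.
Dir NW: opp run (4,3) capped by W -> flip
Dir N: first cell '.' (not opp) -> no flip
Dir NE: first cell '.' (not opp) -> no flip
Dir W: first cell '.' (not opp) -> no flip
Dir E: first cell '.' (not opp) -> no flip
Dir SW: edge -> no flip
Dir S: edge -> no flip
Dir SE: edge -> no flip
All flips: (4,3)

Answer: ......
.B....
..BB..
..WB..
..WW..
....W.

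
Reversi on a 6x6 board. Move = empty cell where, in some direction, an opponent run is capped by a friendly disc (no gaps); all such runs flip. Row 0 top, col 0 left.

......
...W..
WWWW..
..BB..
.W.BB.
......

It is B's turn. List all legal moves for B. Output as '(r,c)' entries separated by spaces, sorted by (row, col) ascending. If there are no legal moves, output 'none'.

Answer: (0,3) (1,0) (1,1) (1,2) (1,4) (5,0)

Derivation:
(0,2): no bracket -> illegal
(0,3): flips 2 -> legal
(0,4): no bracket -> illegal
(1,0): flips 1 -> legal
(1,1): flips 1 -> legal
(1,2): flips 1 -> legal
(1,4): flips 1 -> legal
(2,4): no bracket -> illegal
(3,0): no bracket -> illegal
(3,1): no bracket -> illegal
(3,4): no bracket -> illegal
(4,0): no bracket -> illegal
(4,2): no bracket -> illegal
(5,0): flips 1 -> legal
(5,1): no bracket -> illegal
(5,2): no bracket -> illegal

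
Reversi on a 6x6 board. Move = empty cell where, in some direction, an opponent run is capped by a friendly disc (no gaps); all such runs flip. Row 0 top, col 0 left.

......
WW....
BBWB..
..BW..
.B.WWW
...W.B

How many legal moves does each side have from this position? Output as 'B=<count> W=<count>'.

Answer: B=7 W=5

Derivation:
-- B to move --
(0,0): flips 5 -> legal
(0,1): flips 1 -> legal
(0,2): flips 1 -> legal
(1,2): flips 1 -> legal
(1,3): no bracket -> illegal
(2,4): no bracket -> illegal
(3,1): no bracket -> illegal
(3,4): flips 1 -> legal
(3,5): flips 1 -> legal
(4,2): no bracket -> illegal
(5,2): no bracket -> illegal
(5,4): flips 1 -> legal
B mobility = 7
-- W to move --
(1,2): no bracket -> illegal
(1,3): flips 1 -> legal
(1,4): no bracket -> illegal
(2,4): flips 1 -> legal
(3,0): flips 1 -> legal
(3,1): flips 2 -> legal
(3,4): no bracket -> illegal
(4,0): no bracket -> illegal
(4,2): flips 1 -> legal
(5,0): no bracket -> illegal
(5,1): no bracket -> illegal
(5,2): no bracket -> illegal
(5,4): no bracket -> illegal
W mobility = 5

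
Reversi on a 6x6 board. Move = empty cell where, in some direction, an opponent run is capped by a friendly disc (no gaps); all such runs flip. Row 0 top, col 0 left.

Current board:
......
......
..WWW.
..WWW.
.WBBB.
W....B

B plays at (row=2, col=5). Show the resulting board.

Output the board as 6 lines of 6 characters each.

Answer: ......
......
..WWWB
..WWB.
.WBBB.
W....B

Derivation:
Place B at (2,5); scan 8 dirs for brackets.
Dir NW: first cell '.' (not opp) -> no flip
Dir N: first cell '.' (not opp) -> no flip
Dir NE: edge -> no flip
Dir W: opp run (2,4) (2,3) (2,2), next='.' -> no flip
Dir E: edge -> no flip
Dir SW: opp run (3,4) capped by B -> flip
Dir S: first cell '.' (not opp) -> no flip
Dir SE: edge -> no flip
All flips: (3,4)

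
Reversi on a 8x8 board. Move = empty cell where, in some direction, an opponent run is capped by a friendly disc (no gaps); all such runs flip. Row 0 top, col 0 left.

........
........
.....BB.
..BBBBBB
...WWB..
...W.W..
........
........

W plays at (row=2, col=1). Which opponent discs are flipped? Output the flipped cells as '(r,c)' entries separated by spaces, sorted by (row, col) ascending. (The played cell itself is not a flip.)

Dir NW: first cell '.' (not opp) -> no flip
Dir N: first cell '.' (not opp) -> no flip
Dir NE: first cell '.' (not opp) -> no flip
Dir W: first cell '.' (not opp) -> no flip
Dir E: first cell '.' (not opp) -> no flip
Dir SW: first cell '.' (not opp) -> no flip
Dir S: first cell '.' (not opp) -> no flip
Dir SE: opp run (3,2) capped by W -> flip

Answer: (3,2)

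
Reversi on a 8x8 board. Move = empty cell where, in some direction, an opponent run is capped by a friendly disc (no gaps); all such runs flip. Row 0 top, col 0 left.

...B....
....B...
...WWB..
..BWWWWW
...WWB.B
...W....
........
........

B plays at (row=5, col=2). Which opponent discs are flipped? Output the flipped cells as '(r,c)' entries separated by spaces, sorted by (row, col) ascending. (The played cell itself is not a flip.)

Answer: (3,4) (4,3)

Derivation:
Dir NW: first cell '.' (not opp) -> no flip
Dir N: first cell '.' (not opp) -> no flip
Dir NE: opp run (4,3) (3,4) capped by B -> flip
Dir W: first cell '.' (not opp) -> no flip
Dir E: opp run (5,3), next='.' -> no flip
Dir SW: first cell '.' (not opp) -> no flip
Dir S: first cell '.' (not opp) -> no flip
Dir SE: first cell '.' (not opp) -> no flip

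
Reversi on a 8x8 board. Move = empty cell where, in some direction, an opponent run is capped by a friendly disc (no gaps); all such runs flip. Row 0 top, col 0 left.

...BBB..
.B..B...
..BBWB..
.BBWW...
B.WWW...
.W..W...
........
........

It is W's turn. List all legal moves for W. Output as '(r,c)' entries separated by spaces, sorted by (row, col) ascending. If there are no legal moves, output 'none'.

(0,0): flips 2 -> legal
(0,1): no bracket -> illegal
(0,2): no bracket -> illegal
(0,6): no bracket -> illegal
(1,0): no bracket -> illegal
(1,2): flips 3 -> legal
(1,3): flips 1 -> legal
(1,5): no bracket -> illegal
(1,6): flips 1 -> legal
(2,0): flips 1 -> legal
(2,1): flips 3 -> legal
(2,6): flips 1 -> legal
(3,0): flips 2 -> legal
(3,5): no bracket -> illegal
(3,6): no bracket -> illegal
(4,1): no bracket -> illegal
(5,0): no bracket -> illegal

Answer: (0,0) (1,2) (1,3) (1,6) (2,0) (2,1) (2,6) (3,0)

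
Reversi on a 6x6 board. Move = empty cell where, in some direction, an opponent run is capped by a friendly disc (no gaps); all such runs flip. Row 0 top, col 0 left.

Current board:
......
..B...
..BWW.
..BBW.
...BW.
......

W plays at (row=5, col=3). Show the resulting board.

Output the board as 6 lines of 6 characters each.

Place W at (5,3); scan 8 dirs for brackets.
Dir NW: first cell '.' (not opp) -> no flip
Dir N: opp run (4,3) (3,3) capped by W -> flip
Dir NE: first cell 'W' (not opp) -> no flip
Dir W: first cell '.' (not opp) -> no flip
Dir E: first cell '.' (not opp) -> no flip
Dir SW: edge -> no flip
Dir S: edge -> no flip
Dir SE: edge -> no flip
All flips: (3,3) (4,3)

Answer: ......
..B...
..BWW.
..BWW.
...WW.
...W..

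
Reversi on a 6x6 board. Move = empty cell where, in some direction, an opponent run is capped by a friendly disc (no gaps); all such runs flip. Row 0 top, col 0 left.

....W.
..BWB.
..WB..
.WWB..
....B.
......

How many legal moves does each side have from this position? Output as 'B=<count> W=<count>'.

Answer: B=6 W=8

Derivation:
-- B to move --
(0,2): no bracket -> illegal
(0,3): flips 1 -> legal
(0,5): no bracket -> illegal
(1,1): flips 1 -> legal
(1,5): no bracket -> illegal
(2,0): no bracket -> illegal
(2,1): flips 1 -> legal
(2,4): no bracket -> illegal
(3,0): flips 2 -> legal
(4,0): no bracket -> illegal
(4,1): flips 1 -> legal
(4,2): flips 2 -> legal
(4,3): no bracket -> illegal
B mobility = 6
-- W to move --
(0,1): no bracket -> illegal
(0,2): flips 1 -> legal
(0,3): no bracket -> illegal
(0,5): flips 2 -> legal
(1,1): flips 1 -> legal
(1,5): flips 1 -> legal
(2,1): no bracket -> illegal
(2,4): flips 2 -> legal
(2,5): no bracket -> illegal
(3,4): flips 1 -> legal
(3,5): no bracket -> illegal
(4,2): no bracket -> illegal
(4,3): flips 2 -> legal
(4,5): no bracket -> illegal
(5,3): no bracket -> illegal
(5,4): no bracket -> illegal
(5,5): flips 2 -> legal
W mobility = 8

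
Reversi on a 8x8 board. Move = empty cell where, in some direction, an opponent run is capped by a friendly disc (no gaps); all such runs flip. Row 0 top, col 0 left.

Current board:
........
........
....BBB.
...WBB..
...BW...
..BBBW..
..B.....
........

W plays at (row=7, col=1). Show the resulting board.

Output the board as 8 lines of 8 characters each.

Place W at (7,1); scan 8 dirs for brackets.
Dir NW: first cell '.' (not opp) -> no flip
Dir N: first cell '.' (not opp) -> no flip
Dir NE: opp run (6,2) (5,3) capped by W -> flip
Dir W: first cell '.' (not opp) -> no flip
Dir E: first cell '.' (not opp) -> no flip
Dir SW: edge -> no flip
Dir S: edge -> no flip
Dir SE: edge -> no flip
All flips: (5,3) (6,2)

Answer: ........
........
....BBB.
...WBB..
...BW...
..BWBW..
..W.....
.W......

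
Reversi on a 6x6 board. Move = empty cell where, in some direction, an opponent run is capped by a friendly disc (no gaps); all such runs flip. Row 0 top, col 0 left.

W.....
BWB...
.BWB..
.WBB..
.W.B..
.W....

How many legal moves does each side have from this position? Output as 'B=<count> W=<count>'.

Answer: B=3 W=8

Derivation:
-- B to move --
(0,1): flips 1 -> legal
(0,2): no bracket -> illegal
(1,3): no bracket -> illegal
(2,0): no bracket -> illegal
(3,0): flips 1 -> legal
(4,0): no bracket -> illegal
(4,2): no bracket -> illegal
(5,0): flips 1 -> legal
(5,2): no bracket -> illegal
B mobility = 3
-- W to move --
(0,1): no bracket -> illegal
(0,2): flips 1 -> legal
(0,3): no bracket -> illegal
(1,3): flips 1 -> legal
(1,4): flips 2 -> legal
(2,0): flips 2 -> legal
(2,4): flips 1 -> legal
(3,0): no bracket -> illegal
(3,4): flips 2 -> legal
(4,2): flips 1 -> legal
(4,4): flips 1 -> legal
(5,2): no bracket -> illegal
(5,3): no bracket -> illegal
(5,4): no bracket -> illegal
W mobility = 8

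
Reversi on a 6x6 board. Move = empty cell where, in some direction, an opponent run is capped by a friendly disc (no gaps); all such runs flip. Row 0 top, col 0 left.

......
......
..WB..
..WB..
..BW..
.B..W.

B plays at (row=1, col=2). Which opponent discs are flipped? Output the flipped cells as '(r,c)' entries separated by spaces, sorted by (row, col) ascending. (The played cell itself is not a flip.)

Answer: (2,2) (3,2)

Derivation:
Dir NW: first cell '.' (not opp) -> no flip
Dir N: first cell '.' (not opp) -> no flip
Dir NE: first cell '.' (not opp) -> no flip
Dir W: first cell '.' (not opp) -> no flip
Dir E: first cell '.' (not opp) -> no flip
Dir SW: first cell '.' (not opp) -> no flip
Dir S: opp run (2,2) (3,2) capped by B -> flip
Dir SE: first cell 'B' (not opp) -> no flip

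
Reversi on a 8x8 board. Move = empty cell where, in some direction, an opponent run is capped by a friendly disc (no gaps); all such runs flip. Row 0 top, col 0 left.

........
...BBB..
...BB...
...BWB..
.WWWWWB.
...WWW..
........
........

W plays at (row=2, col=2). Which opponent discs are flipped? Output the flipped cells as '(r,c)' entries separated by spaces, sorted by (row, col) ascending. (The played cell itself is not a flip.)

Dir NW: first cell '.' (not opp) -> no flip
Dir N: first cell '.' (not opp) -> no flip
Dir NE: opp run (1,3), next='.' -> no flip
Dir W: first cell '.' (not opp) -> no flip
Dir E: opp run (2,3) (2,4), next='.' -> no flip
Dir SW: first cell '.' (not opp) -> no flip
Dir S: first cell '.' (not opp) -> no flip
Dir SE: opp run (3,3) capped by W -> flip

Answer: (3,3)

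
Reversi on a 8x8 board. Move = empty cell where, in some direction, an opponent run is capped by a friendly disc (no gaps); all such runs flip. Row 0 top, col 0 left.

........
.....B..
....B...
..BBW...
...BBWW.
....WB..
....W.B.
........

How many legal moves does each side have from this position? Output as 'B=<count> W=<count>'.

-- B to move --
(2,3): no bracket -> illegal
(2,5): flips 1 -> legal
(3,5): flips 2 -> legal
(3,6): no bracket -> illegal
(3,7): flips 1 -> legal
(4,7): flips 2 -> legal
(5,3): flips 1 -> legal
(5,6): no bracket -> illegal
(5,7): no bracket -> illegal
(6,3): no bracket -> illegal
(6,5): flips 1 -> legal
(7,3): flips 1 -> legal
(7,4): flips 2 -> legal
(7,5): no bracket -> illegal
B mobility = 8
-- W to move --
(0,4): no bracket -> illegal
(0,5): no bracket -> illegal
(0,6): no bracket -> illegal
(1,3): no bracket -> illegal
(1,4): flips 1 -> legal
(1,6): no bracket -> illegal
(2,1): flips 2 -> legal
(2,2): no bracket -> illegal
(2,3): no bracket -> illegal
(2,5): no bracket -> illegal
(2,6): no bracket -> illegal
(3,1): flips 2 -> legal
(3,5): no bracket -> illegal
(4,1): no bracket -> illegal
(4,2): flips 2 -> legal
(5,2): flips 1 -> legal
(5,3): no bracket -> illegal
(5,6): flips 1 -> legal
(5,7): no bracket -> illegal
(6,5): flips 1 -> legal
(6,7): no bracket -> illegal
(7,5): no bracket -> illegal
(7,6): no bracket -> illegal
(7,7): no bracket -> illegal
W mobility = 7

Answer: B=8 W=7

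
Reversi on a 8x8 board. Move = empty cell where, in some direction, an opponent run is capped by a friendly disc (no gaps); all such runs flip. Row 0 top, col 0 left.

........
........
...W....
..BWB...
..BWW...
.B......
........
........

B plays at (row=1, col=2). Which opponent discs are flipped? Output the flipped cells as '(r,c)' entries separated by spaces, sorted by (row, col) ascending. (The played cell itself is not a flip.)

Answer: (2,3)

Derivation:
Dir NW: first cell '.' (not opp) -> no flip
Dir N: first cell '.' (not opp) -> no flip
Dir NE: first cell '.' (not opp) -> no flip
Dir W: first cell '.' (not opp) -> no flip
Dir E: first cell '.' (not opp) -> no flip
Dir SW: first cell '.' (not opp) -> no flip
Dir S: first cell '.' (not opp) -> no flip
Dir SE: opp run (2,3) capped by B -> flip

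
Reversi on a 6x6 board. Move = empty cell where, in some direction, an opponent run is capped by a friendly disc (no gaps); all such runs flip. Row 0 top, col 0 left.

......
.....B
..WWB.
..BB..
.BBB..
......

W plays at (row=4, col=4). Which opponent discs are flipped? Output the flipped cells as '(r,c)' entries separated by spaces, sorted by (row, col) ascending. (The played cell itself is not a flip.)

Answer: (3,3)

Derivation:
Dir NW: opp run (3,3) capped by W -> flip
Dir N: first cell '.' (not opp) -> no flip
Dir NE: first cell '.' (not opp) -> no flip
Dir W: opp run (4,3) (4,2) (4,1), next='.' -> no flip
Dir E: first cell '.' (not opp) -> no flip
Dir SW: first cell '.' (not opp) -> no flip
Dir S: first cell '.' (not opp) -> no flip
Dir SE: first cell '.' (not opp) -> no flip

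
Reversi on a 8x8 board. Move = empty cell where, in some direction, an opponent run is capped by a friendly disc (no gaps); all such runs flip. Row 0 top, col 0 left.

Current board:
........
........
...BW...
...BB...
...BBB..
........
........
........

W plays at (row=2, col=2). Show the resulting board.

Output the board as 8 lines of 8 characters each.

Place W at (2,2); scan 8 dirs for brackets.
Dir NW: first cell '.' (not opp) -> no flip
Dir N: first cell '.' (not opp) -> no flip
Dir NE: first cell '.' (not opp) -> no flip
Dir W: first cell '.' (not opp) -> no flip
Dir E: opp run (2,3) capped by W -> flip
Dir SW: first cell '.' (not opp) -> no flip
Dir S: first cell '.' (not opp) -> no flip
Dir SE: opp run (3,3) (4,4), next='.' -> no flip
All flips: (2,3)

Answer: ........
........
..WWW...
...BB...
...BBB..
........
........
........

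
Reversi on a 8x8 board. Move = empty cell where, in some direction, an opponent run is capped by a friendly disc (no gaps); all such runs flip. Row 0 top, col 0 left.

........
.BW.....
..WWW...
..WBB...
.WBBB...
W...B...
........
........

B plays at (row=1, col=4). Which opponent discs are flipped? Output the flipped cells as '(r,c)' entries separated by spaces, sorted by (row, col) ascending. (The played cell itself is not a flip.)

Answer: (2,4)

Derivation:
Dir NW: first cell '.' (not opp) -> no flip
Dir N: first cell '.' (not opp) -> no flip
Dir NE: first cell '.' (not opp) -> no flip
Dir W: first cell '.' (not opp) -> no flip
Dir E: first cell '.' (not opp) -> no flip
Dir SW: opp run (2,3) (3,2) (4,1) (5,0), next=edge -> no flip
Dir S: opp run (2,4) capped by B -> flip
Dir SE: first cell '.' (not opp) -> no flip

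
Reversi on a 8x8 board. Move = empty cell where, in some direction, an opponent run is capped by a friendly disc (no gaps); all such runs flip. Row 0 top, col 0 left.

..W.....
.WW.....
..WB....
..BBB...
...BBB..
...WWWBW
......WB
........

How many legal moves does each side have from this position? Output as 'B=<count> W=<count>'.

-- B to move --
(0,0): flips 2 -> legal
(0,1): flips 1 -> legal
(0,3): no bracket -> illegal
(1,0): no bracket -> illegal
(1,3): no bracket -> illegal
(2,0): no bracket -> illegal
(2,1): flips 1 -> legal
(3,1): no bracket -> illegal
(4,2): no bracket -> illegal
(4,6): no bracket -> illegal
(4,7): flips 1 -> legal
(5,2): flips 3 -> legal
(6,2): flips 1 -> legal
(6,3): flips 2 -> legal
(6,4): flips 1 -> legal
(6,5): flips 3 -> legal
(7,5): no bracket -> illegal
(7,6): flips 1 -> legal
(7,7): flips 2 -> legal
B mobility = 11
-- W to move --
(1,3): flips 3 -> legal
(1,4): no bracket -> illegal
(2,1): flips 2 -> legal
(2,4): flips 3 -> legal
(2,5): no bracket -> illegal
(3,1): no bracket -> illegal
(3,5): flips 2 -> legal
(3,6): flips 1 -> legal
(4,1): no bracket -> illegal
(4,2): flips 1 -> legal
(4,6): flips 1 -> legal
(4,7): no bracket -> illegal
(5,2): no bracket -> illegal
(6,5): no bracket -> illegal
(7,6): no bracket -> illegal
(7,7): flips 1 -> legal
W mobility = 8

Answer: B=11 W=8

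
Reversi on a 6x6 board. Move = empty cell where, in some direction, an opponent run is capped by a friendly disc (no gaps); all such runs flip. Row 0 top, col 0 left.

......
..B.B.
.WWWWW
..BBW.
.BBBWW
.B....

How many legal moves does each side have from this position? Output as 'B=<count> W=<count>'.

Answer: B=8 W=11

Derivation:
-- B to move --
(1,0): flips 1 -> legal
(1,1): flips 1 -> legal
(1,3): flips 1 -> legal
(1,5): flips 1 -> legal
(2,0): no bracket -> illegal
(3,0): flips 1 -> legal
(3,1): no bracket -> illegal
(3,5): flips 1 -> legal
(5,3): no bracket -> illegal
(5,4): flips 3 -> legal
(5,5): flips 1 -> legal
B mobility = 8
-- W to move --
(0,1): flips 1 -> legal
(0,2): flips 1 -> legal
(0,3): flips 2 -> legal
(0,4): flips 1 -> legal
(0,5): flips 1 -> legal
(1,1): no bracket -> illegal
(1,3): no bracket -> illegal
(1,5): no bracket -> illegal
(3,0): no bracket -> illegal
(3,1): flips 2 -> legal
(4,0): flips 3 -> legal
(5,0): flips 2 -> legal
(5,2): flips 3 -> legal
(5,3): flips 2 -> legal
(5,4): flips 2 -> legal
W mobility = 11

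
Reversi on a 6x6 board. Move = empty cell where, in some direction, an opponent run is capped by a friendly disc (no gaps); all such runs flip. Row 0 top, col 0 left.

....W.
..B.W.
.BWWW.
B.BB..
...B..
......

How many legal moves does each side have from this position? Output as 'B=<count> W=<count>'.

-- B to move --
(0,3): no bracket -> illegal
(0,5): flips 2 -> legal
(1,1): flips 1 -> legal
(1,3): flips 1 -> legal
(1,5): flips 1 -> legal
(2,5): flips 3 -> legal
(3,1): no bracket -> illegal
(3,4): flips 1 -> legal
(3,5): no bracket -> illegal
B mobility = 6
-- W to move --
(0,1): flips 1 -> legal
(0,2): flips 1 -> legal
(0,3): no bracket -> illegal
(1,0): no bracket -> illegal
(1,1): no bracket -> illegal
(1,3): no bracket -> illegal
(2,0): flips 1 -> legal
(3,1): no bracket -> illegal
(3,4): no bracket -> illegal
(4,0): no bracket -> illegal
(4,1): flips 1 -> legal
(4,2): flips 2 -> legal
(4,4): flips 1 -> legal
(5,2): no bracket -> illegal
(5,3): flips 2 -> legal
(5,4): no bracket -> illegal
W mobility = 7

Answer: B=6 W=7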